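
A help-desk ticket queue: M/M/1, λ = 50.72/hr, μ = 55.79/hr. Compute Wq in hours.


ρ = 50.72/55.79 = 0.9091
Wq = ρ/(μ−λ) = 0.9091/(55.79 − 50.72) = 0.9091/5.07 = 0.1793 hr

Final: 0.1793 hr


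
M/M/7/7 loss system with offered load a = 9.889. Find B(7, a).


B(c,a) = (a^c/c!) / Σ_{k=0}^{c} a^k/k!
a^7/7! = 1835.000140
Σ terms (k=0..7): 1.00000 + 9.88900 + 48.89616 + 161.17804 + 398.47242 + 788.09875 + 1298.91809 + 1835.00014 = 4541.452602
B = 1835.000140/4541.452602 = 0.404056

Final: 0.404056


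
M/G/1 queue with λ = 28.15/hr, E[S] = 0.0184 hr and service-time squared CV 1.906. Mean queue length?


ρ = λ·E[S] = 28.15·0.0184 = 0.5180
Lq = ρ²(1+C_s²)/(2(1−ρ)) = 0.2683·(1+1.906)/(2·0.4820)
= 0.2683·2.9060/0.9641 = 0.80868

Final: 0.80868


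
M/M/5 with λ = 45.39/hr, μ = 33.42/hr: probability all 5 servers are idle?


a = λ/μ = 45.39/33.42 = 1.3582; ρ = a/c = 0.2716
Σ_{k=0}^{4} a^k/k! (terms k=0..4) = 1.00000 + 1.35817 + 0.92231 + 0.41755 + 0.14178 = 3.83981
Tail: a^5/(5!(1−ρ)) = 4.62135/(120·0.7284) = 0.05287
P₀ = 1/(3.83981 + 0.05287) = 1/3.89268 = 0.256892

Final: 0.256892


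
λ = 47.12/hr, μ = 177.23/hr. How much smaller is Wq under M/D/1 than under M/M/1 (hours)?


ρ = 47.12/177.23 = 0.2659
Wq(M/M/1) = ρ/(μ−λ) = 0.2659/130.11 = 0.002043 hr
Wq(M/D/1) = ρ/(2(μ−λ)) = 0.001022 hr
Savings = 0.002043 − 0.001022 = 0.001022 hr

Final: 0.001022 hr


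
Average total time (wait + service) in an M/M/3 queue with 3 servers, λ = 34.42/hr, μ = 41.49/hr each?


a = 0.8296; ρ = 0.2765; P₀ = 0.433793
Lq = P₀·a^c·ρ/(c!(1−ρ)²) = 0.02181
Wq = Lq/λ = 0.02181/34.42 = 0.0006336 hr
W = Wq + 1/μ = 0.0006336 + 0.02410 = 0.02474 hr

Final: 0.02474 hr


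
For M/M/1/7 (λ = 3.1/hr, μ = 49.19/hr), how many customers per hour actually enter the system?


ρ = 0.06302; P_K = (1−ρ)ρ^7/(1−ρ^8) = 0.000000003699
λ_eff = λ(1 − P_K) = 3.1·(1 − 0.000000003699) = 3.1·1.000000 = 3.1000 /hr

Final: 3.1000 /hr


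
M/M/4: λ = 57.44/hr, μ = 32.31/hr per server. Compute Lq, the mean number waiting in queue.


a = λ/μ = 1.7778; ρ = a/4 = 0.4444
P₀ = 0.165464
Lq = P₀·a^c·ρ / (c!·(1−ρ)²) = 0.165464·9.98872·0.4444/(24·0.30864)
= 0.09917

Final: 0.09917


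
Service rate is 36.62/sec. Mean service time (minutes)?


Mean service time = 1/μ = 1/36.62 second = 0.02731 second
In minutes: 0.02731 × 0.0166667 = 0.0004551 min

Final: 0.0004551 min


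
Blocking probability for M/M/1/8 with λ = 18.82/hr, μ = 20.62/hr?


ρ = λ/μ = 18.82/20.62 = 0.9127
P_K = (1−ρ)ρ^K/(1−ρ^(K+1)) = (0.08729·0.481557)/(1 − 0.439520)
= 0.042037/0.560480 = 0.075002

Final: 0.075002


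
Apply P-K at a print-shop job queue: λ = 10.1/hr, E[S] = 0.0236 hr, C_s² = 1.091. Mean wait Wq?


ρ = λ·E[S] = 10.1·0.0236 = 0.2384
E[S²] = E[S]²(1+C_s²) = 0.0236²·(1+1.091) = 0.001165
Wq = λ·E[S²]/(2(1−ρ)) = 10.1·0.001165/(2·0.7616) = 0.007722 hr

Final: 0.007722 hr


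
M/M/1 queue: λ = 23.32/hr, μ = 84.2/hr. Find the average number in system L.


ρ = λ/μ = 23.32/84.2 = 0.2770
L = ρ/(1−ρ) = 0.2770/(1 − 0.2770) = 0.2770/0.7230 = 0.3830

Final: 0.3830


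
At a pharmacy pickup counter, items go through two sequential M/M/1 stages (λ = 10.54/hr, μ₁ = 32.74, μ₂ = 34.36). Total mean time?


Each node sees arrival rate λ = 10.54/hr (tandem ⇒ throughput preserved).
W₁ = 1/(μ₁−λ) = 1/(32.74−10.54) = 0.04505 hr
W₂ = 1/(μ₂−λ) = 1/(34.36−10.54) = 0.04198 hr
W_total = W₁ + W₂ = 0.04505 + 0.04198 = 0.08703 hr

Final: 0.08703 hr


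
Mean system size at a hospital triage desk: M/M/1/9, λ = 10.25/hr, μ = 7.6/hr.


ρ = 10.25/7.6 = 1.3487
L = ρ[1 − (K+1)ρ^K + Kρ^(K+1)] / [(1−ρ)(1−ρ^(K+1))]
Numerator: 1.3487·(1 − 10·14.763606 + 9·19.911443) = 43.922493
Denominator: (-0.3487)·(-18.911443) = 6.594122
L = 43.922493/6.594122 = 6.6609

Final: 6.6609


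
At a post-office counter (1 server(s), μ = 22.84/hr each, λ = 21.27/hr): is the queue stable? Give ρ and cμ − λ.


Total capacity cμ = 1·22.84 = 22.84/hr
ρ = λ/(cμ) = 21.27/22.84 = 0.9313
Stable ⇔ ρ < 1: YES
Spare capacity = cμ − λ = 22.84 − 21.27 = 1.57/hr

Final: ρ = 0.9313; stable; margin = 1.57/hr


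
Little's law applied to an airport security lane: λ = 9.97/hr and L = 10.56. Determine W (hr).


W = L/λ = 10.56/9.97 = 1.0592 hr

Final: 1.0592 hr


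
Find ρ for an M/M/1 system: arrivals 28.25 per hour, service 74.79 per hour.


ρ = λ/μ = 28.25/74.79 = 0.3777

Final: 0.3777


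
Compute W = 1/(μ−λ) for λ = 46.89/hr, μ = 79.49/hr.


W = 1/(μ−λ) = 1/(79.49 − 46.89) = 1/32.60 = 0.03067 hr

Final: 0.03067 hr


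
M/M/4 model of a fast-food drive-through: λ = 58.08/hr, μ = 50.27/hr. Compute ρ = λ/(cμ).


ρ = λ/(cμ) = 58.08/(4·50.27) = 58.08/201.08 = 0.2888

Final: 0.2888


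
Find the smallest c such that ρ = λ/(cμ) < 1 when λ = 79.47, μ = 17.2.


Stability requires cμ > λ ⇔ c > λ/μ.
λ/μ = 79.47/17.2 = 4.6203
Minimum integer c = ⌊4.6203⌋ + 1 = 5
Check: 5·17.2 = 86.00 > 79.47, while 4·17.2 = 68.80 ≤ 79.47

Final: 5 servers


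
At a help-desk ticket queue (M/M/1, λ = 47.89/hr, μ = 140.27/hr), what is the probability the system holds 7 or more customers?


ρ = 47.89/140.27 = 0.3414
P(N ≥ n) = ρ^n = 0.3414^7 = 0.0005407

Final: 0.0005407


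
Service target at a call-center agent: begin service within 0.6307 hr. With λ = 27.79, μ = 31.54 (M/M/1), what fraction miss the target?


ρ = 27.79/31.54 = 0.8811
P(Wq > t) = ρ·e^{−(μ−λ)t} = 0.8811·e^{−2.3651}
= 0.8811·0.093938 = 0.082769

Final: 0.082769


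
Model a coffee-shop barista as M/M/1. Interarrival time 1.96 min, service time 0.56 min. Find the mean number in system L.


λ = 60/1.96 = 30.6122 /hr
μ = 60/0.56 = 107.1429 /hr
ρ = λ/μ = 30.6122/107.1429 = 0.2857
L = ρ/(1−ρ) = 0.2857/0.7143 = 0.4000

Final: 0.4000


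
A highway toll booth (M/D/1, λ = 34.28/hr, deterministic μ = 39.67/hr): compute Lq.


ρ = 34.28/39.67 = 0.8641
M/D/1: Lq = ρ²/(2(1−ρ)) = 0.7467/(2·0.1359) = 2.74790

Final: 2.74790


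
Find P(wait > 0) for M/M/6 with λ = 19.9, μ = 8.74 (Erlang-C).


a = λ/μ = 2.2769; ρ = a/6 = 0.3795
P₀ = 0.102271 (from M/M/c formula)
C(c,a) = [a^c/(c!(1−ρ))]·P₀ = [139.33168/(720·0.6205)]·0.102271
= 0.31186·0.102271 = 0.031894

Final: 0.031894


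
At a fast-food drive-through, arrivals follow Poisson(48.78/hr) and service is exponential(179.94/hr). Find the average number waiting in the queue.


ρ = 48.78/179.94 = 0.2711
Lq = ρ²/(1−ρ) = 0.07349/0.7289 = 0.1008

Final: 0.1008


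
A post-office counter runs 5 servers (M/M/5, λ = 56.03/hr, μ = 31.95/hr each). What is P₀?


a = λ/μ = 56.03/31.95 = 1.7537; ρ = a/c = 0.3507
Σ_{k=0}^{4} a^k/k! (terms k=0..4) = 1.00000 + 1.75368 + 1.53769 + 0.89887 + 0.39408 = 5.58433
Tail: a^5/(5!(1−ρ)) = 16.58627/(120·0.6493) = 0.21289
P₀ = 1/(5.58433 + 0.21289) = 1/5.79721 = 0.172497

Final: 0.172497


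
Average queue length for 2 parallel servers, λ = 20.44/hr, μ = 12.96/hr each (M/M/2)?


a = λ/μ = 1.5772; ρ = a/2 = 0.7886
P₀ = 0.118205
Lq = P₀·a^c·ρ / (c!·(1−ρ)²) = 0.118205·2.48744·0.7886/(2·0.04470)
= 2.59366

Final: 2.59366


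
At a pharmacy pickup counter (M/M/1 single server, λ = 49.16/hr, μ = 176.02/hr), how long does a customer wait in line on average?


ρ = 49.16/176.02 = 0.2793
Wq = ρ/(μ−λ) = 0.2793/(176.02 − 49.16) = 0.2793/126.86 = 0.002202 hr

Final: 0.002202 hr


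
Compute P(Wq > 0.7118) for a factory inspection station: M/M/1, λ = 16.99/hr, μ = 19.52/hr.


ρ = 16.99/19.52 = 0.8704
P(Wq > t) = ρ·e^{−(μ−λ)t} = 0.8704·e^{−1.8009}
= 0.8704·0.165158 = 0.143752

Final: 0.143752


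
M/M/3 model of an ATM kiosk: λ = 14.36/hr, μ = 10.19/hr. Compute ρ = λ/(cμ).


ρ = λ/(cμ) = 14.36/(3·10.19) = 14.36/30.57 = 0.4697

Final: 0.4697


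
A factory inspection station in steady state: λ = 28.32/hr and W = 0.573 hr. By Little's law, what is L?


L = λW = 28.32·0.573 = 16.2274

Final: 16.2274


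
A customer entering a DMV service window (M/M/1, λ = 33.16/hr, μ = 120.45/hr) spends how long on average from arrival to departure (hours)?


W = 1/(μ−λ) = 1/(120.45 − 33.16) = 1/87.29 = 0.01146 hr

Final: 0.01146 hr


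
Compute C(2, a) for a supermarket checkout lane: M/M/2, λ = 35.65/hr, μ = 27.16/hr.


a = λ/μ = 1.3126; ρ = a/2 = 0.6563
P₀ = 0.207514 (from M/M/c formula)
C(c,a) = [a^c/(c!(1−ρ))]·P₀ = [1.72290/(2·0.3437)]·0.207514
= 2.50637·0.207514 = 0.520106

Final: 0.520106


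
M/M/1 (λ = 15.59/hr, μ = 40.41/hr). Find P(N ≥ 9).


ρ = 15.59/40.41 = 0.3858
P(N ≥ n) = ρ^n = 0.3858^9 = 0.0001893

Final: 0.0001893


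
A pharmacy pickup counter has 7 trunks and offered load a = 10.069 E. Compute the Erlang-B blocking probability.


B(c,a) = (a^c/c!) / Σ_{k=0}^{c} a^k/k!
a^7/7! = 2081.967039
Σ terms (k=0..7): 1.00000 + 10.06900 + 50.69238 + 170.14053 + 428.28624 + 862.48283 + 1447.38994 + 2081.96704 = 5052.027953
B = 2081.967039/5052.027953 = 0.412105

Final: 0.412105


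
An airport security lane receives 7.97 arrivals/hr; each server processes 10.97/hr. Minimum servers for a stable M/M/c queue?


Stability requires cμ > λ ⇔ c > λ/μ.
λ/μ = 7.97/10.97 = 0.7265
Minimum integer c = ⌊0.7265⌋ + 1 = 1
Check: 1·10.97 = 10.97 > 7.97, while 0·10.97 = 0.00 ≤ 7.97

Final: 1 servers


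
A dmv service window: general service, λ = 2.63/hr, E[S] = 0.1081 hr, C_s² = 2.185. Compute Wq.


ρ = λ·E[S] = 2.63·0.1081 = 0.2843
E[S²] = E[S]²(1+C_s²) = 0.1081²·(1+2.185) = 0.037219
Wq = λ·E[S²]/(2(1−ρ)) = 2.63·0.037219/(2·0.7157) = 0.06838 hr

Final: 0.06838 hr


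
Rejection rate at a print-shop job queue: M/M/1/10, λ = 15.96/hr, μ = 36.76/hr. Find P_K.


ρ = λ/μ = 15.96/36.76 = 0.4342
P_K = (1−ρ)ρ^K/(1−ρ^(K+1)) = (0.5658·0.0002380)/(1 − 0.0001033)
= 0.0001347/0.999897 = 0.0001347

Final: 0.0001347


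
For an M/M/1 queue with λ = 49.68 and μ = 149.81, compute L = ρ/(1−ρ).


ρ = λ/μ = 49.68/149.81 = 0.3316
L = ρ/(1−ρ) = 0.3316/(1 − 0.3316) = 0.3316/0.6684 = 0.4962

Final: 0.4962


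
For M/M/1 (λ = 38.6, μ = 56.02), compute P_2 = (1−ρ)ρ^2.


ρ = 38.6/56.02 = 0.6890
P_n = (1−ρ)·ρ^n = (1 − 0.6890)·0.6890^2 = 0.3110·0.474776 = 0.147636

Final: 0.147636


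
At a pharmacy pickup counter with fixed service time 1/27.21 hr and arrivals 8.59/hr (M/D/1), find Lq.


ρ = 8.59/27.21 = 0.3157
M/D/1: Lq = ρ²/(2(1−ρ)) = 0.09966/(2·0.6843) = 0.07282

Final: 0.07282


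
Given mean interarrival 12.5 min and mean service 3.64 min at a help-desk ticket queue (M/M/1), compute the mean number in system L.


λ = 60/12.5 = 4.8000 /hr
μ = 60/3.64 = 16.4835 /hr
ρ = λ/μ = 4.8000/16.4835 = 0.2912
L = ρ/(1−ρ) = 0.2912/0.7088 = 0.4108

Final: 0.4108


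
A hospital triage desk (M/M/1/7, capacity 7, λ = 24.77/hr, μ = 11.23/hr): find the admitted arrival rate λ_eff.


ρ = 2.2057; P_K = (1−ρ)ρ^7/(1−ρ^8) = 0.547606
λ_eff = λ(1 − P_K) = 24.77·(1 − 0.547606) = 24.77·0.452394 = 11.2058 /hr

Final: 11.2058 /hr


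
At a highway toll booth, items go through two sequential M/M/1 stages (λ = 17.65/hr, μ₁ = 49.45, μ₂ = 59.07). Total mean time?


Each node sees arrival rate λ = 17.65/hr (tandem ⇒ throughput preserved).
W₁ = 1/(μ₁−λ) = 1/(49.45−17.65) = 0.03145 hr
W₂ = 1/(μ₂−λ) = 1/(59.07−17.65) = 0.02414 hr
W_total = W₁ + W₂ = 0.03145 + 0.02414 = 0.05559 hr

Final: 0.05559 hr


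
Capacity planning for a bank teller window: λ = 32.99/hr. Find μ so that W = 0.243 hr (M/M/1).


W = 1/(μ−λ) ⇒ μ − λ = 1/W = 1/0.243 = 4.1152
μ = λ + 1/W = 32.99 + 4.1152 = 37.1052 per hr

Final: 37.1052 /hr


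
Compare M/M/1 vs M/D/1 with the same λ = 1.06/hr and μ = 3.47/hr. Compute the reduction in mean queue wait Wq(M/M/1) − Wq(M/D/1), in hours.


ρ = 1.06/3.47 = 0.3055
Wq(M/M/1) = ρ/(μ−λ) = 0.3055/2.41 = 0.12675 hr
Wq(M/D/1) = ρ/(2(μ−λ)) = 0.06338 hr
Savings = 0.12675 − 0.06338 = 0.06338 hr

Final: 0.06338 hr


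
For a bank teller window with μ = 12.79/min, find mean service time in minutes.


Mean service time = 1/μ = 1/12.79 minute = 0.07819 minute
In minutes: 0.07819 × 1 = 0.07819 min

Final: 0.07819 min


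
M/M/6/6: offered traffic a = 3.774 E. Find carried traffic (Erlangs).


B(6,3.774) = 0.101084 (Erlang-B)
Carried load = a(1 − B) = 3.774·(1 − 0.101084) = 3.774·0.898916 = 3.3925 E

Final: 3.3925 Erlangs


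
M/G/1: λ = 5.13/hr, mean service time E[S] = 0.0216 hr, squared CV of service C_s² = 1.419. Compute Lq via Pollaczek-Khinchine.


ρ = λ·E[S] = 5.13·0.0216 = 0.1108
Lq = ρ²(1+C_s²)/(2(1−ρ)) = 0.01228·(1+1.419)/(2·0.8892)
= 0.01228·2.4190/1.7784 = 0.01670

Final: 0.01670


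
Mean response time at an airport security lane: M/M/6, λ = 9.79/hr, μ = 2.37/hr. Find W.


a = 4.1308; ρ = 0.6885; P₀ = 0.014344
Lq = P₀·a^c·ρ/(c!(1−ρ)²) = 0.70214
Wq = Lq/λ = 0.70214/9.79 = 0.07172 hr
W = Wq + 1/μ = 0.07172 + 0.42194 = 0.49366 hr

Final: 0.49366 hr


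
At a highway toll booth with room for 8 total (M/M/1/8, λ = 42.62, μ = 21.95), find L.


ρ = 42.62/21.95 = 1.9417
L = ρ[1 − (K+1)ρ^K + Kρ^(K+1)] / [(1−ρ)(1−ρ^(K+1))]
Numerator: 1.9417·(1 − 9·202.037212 + 8·392.292755) = 2564.980590
Denominator: (-0.9417)·(-391.292755) = 368.474772
L = 2564.980590/368.474772 = 6.9611

Final: 6.9611


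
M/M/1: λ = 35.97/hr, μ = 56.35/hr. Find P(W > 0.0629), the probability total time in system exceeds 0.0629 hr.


W ~ Exponential(μ−λ) for M/M/1.
μ − λ = 56.35 − 35.97 = 20.3800
P(W > t) = e^{−(μ−λ)t} = e^{−1.2819} = 0.277509

Final: 0.277509


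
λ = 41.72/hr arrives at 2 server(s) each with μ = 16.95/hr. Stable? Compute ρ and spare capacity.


Total capacity cμ = 2·16.95 = 33.90/hr
ρ = λ/(cμ) = 41.72/33.90 = 1.2307
Stable ⇔ ρ < 1: NO
Spare capacity = cμ − λ = 33.90 − 41.72 = -7.82/hr

Final: ρ = 1.2307; unstable; margin = -7.82/hr


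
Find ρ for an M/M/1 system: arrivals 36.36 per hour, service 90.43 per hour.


ρ = λ/μ = 36.36/90.43 = 0.4021

Final: 0.4021


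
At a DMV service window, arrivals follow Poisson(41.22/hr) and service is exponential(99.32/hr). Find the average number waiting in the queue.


ρ = 41.22/99.32 = 0.4150
Lq = ρ²/(1−ρ) = 0.1722/0.5850 = 0.2944

Final: 0.2944


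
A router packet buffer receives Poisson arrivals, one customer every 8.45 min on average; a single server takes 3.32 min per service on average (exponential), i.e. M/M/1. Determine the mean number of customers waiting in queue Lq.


λ = 60/8.45 = 7.1006 /hr
μ = 60/3.32 = 18.0723 /hr
ρ = λ/μ = 7.1006/18.0723 = 0.3929
Lq = ρ²/(1−ρ) = 0.1544/0.6071 = 0.2543

Final: 0.2543


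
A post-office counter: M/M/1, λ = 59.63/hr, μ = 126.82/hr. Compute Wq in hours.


ρ = 59.63/126.82 = 0.4702
Wq = ρ/(μ−λ) = 0.4702/(126.82 − 59.63) = 0.4702/67.19 = 0.006998 hr

Final: 0.006998 hr


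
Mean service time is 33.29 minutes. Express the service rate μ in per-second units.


μ = 1/(service time) in consistent units.
1 second = 0.0166667 min, so μ = 0.0166667/33.29 = 0.0005007 per second

Final: 0.0005007 /sec


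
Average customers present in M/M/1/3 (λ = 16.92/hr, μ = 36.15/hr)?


ρ = 16.92/36.15 = 0.4680
L = ρ[1 − (K+1)ρ^K + Kρ^(K+1)] / [(1−ρ)(1−ρ^(K+1))]
Numerator: 0.4680·(1 − 4·0.102536 + 3·0.047992) = 0.343470
Denominator: (0.5320)·(0.952008) = 0.506421
L = 0.343470/0.506421 = 0.6782

Final: 0.6782


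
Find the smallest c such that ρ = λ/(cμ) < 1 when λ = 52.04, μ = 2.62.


Stability requires cμ > λ ⇔ c > λ/μ.
λ/μ = 52.04/2.62 = 19.8626
Minimum integer c = ⌊19.8626⌋ + 1 = 20
Check: 20·2.62 = 52.40 > 52.04, while 19·2.62 = 49.78 ≤ 52.04

Final: 20 servers


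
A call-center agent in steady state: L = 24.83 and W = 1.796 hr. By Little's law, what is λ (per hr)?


λ = L/W = 24.83/1.796 = 13.8252 /hr

Final: 13.8252 /hr


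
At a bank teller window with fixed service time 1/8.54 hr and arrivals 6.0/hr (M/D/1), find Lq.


ρ = 6.0/8.54 = 0.7026
M/D/1: Lq = ρ²/(2(1−ρ)) = 0.4936/(2·0.2974) = 0.82981

Final: 0.82981


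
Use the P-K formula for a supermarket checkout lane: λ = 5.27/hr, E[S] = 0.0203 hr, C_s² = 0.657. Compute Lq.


ρ = λ·E[S] = 5.27·0.0203 = 0.1070
Lq = ρ²(1+C_s²)/(2(1−ρ)) = 0.01144·(1+0.657)/(2·0.8930)
= 0.01144·1.6570/1.7860 = 0.01062

Final: 0.01062


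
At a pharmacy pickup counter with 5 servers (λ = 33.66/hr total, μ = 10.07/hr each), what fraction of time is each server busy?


ρ = λ/(cμ) = 33.66/(5·10.07) = 33.66/50.35 = 0.6685

Final: 0.6685


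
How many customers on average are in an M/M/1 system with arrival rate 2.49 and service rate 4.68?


ρ = λ/μ = 2.49/4.68 = 0.5321
L = ρ/(1−ρ) = 0.5321/(1 − 0.5321) = 0.5321/0.4679 = 1.1370

Final: 1.1370


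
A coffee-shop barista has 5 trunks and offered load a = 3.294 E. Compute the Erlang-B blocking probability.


B(c,a) = (a^c/c!) / Σ_{k=0}^{c} a^k/k!
a^5/5! = 3.231742
Σ terms (k=0..5): 1.00000 + 3.29400 + 5.42522 + 5.95689 + 4.90550 + 3.23174 = 23.813348
B = 3.231742/23.813348 = 0.135711

Final: 0.135711


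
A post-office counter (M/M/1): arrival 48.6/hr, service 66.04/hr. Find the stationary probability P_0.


ρ = 48.6/66.04 = 0.7359
P_n = (1−ρ)·ρ^n = (1 − 0.7359)·0.7359^0 = 0.2641·1.000000 = 0.264082

Final: 0.264082


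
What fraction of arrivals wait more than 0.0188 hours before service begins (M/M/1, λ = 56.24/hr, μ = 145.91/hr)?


ρ = 56.24/145.91 = 0.3854
P(Wq > t) = ρ·e^{−(μ−λ)t} = 0.3854·e^{−1.6858}
= 0.3854·0.185297 = 0.071421

Final: 0.071421


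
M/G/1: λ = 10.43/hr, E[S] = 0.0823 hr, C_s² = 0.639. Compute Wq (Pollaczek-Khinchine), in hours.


ρ = λ·E[S] = 10.43·0.0823 = 0.8584
E[S²] = E[S]²(1+C_s²) = 0.0823²·(1+0.639) = 0.011101
Wq = λ·E[S²]/(2(1−ρ)) = 10.43·0.011101/(2·0.1416) = 0.40882 hr

Final: 0.40882 hr


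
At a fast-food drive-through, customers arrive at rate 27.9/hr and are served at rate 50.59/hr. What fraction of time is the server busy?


ρ = λ/μ = 27.9/50.59 = 0.5515

Final: 0.5515


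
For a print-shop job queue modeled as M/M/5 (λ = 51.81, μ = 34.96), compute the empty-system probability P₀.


a = λ/μ = 51.81/34.96 = 1.4820; ρ = a/c = 0.2964
Σ_{k=0}^{4} a^k/k! (terms k=0..4) = 1.00000 + 1.48198 + 1.09813 + 0.54247 + 0.20098 = 4.32356
Tail: a^5/(5!(1−ρ)) = 7.14843/(120·0.7036) = 0.08466
P₀ = 1/(4.32356 + 0.08466) = 1/4.40823 = 0.226849

Final: 0.226849


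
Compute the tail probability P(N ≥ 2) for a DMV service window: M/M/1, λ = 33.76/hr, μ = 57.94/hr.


ρ = 33.76/57.94 = 0.5827
P(N ≥ n) = ρ^n = 0.5827^2 = 0.339506

Final: 0.339506


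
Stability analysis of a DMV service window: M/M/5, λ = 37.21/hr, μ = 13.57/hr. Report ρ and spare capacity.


Total capacity cμ = 5·13.57 = 67.85/hr
ρ = λ/(cμ) = 37.21/67.85 = 0.5484
Stable ⇔ ρ < 1: YES
Spare capacity = cμ − λ = 67.85 − 37.21 = 30.64/hr

Final: ρ = 0.5484; stable; margin = 30.64/hr


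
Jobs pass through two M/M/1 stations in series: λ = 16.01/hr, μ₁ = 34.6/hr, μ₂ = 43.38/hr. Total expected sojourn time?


Each node sees arrival rate λ = 16.01/hr (tandem ⇒ throughput preserved).
W₁ = 1/(μ₁−λ) = 1/(34.6−16.01) = 0.05379 hr
W₂ = 1/(μ₂−λ) = 1/(43.38−16.01) = 0.03654 hr
W_total = W₁ + W₂ = 0.05379 + 0.03654 = 0.09033 hr

Final: 0.09033 hr


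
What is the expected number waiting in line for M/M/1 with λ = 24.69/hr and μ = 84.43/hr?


ρ = 24.69/84.43 = 0.2924
Lq = ρ²/(1−ρ) = 0.08552/0.7076 = 0.1209

Final: 0.1209


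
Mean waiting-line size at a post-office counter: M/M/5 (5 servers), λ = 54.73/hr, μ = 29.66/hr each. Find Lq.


a = λ/μ = 1.8452; ρ = a/5 = 0.3690
P₀ = 0.157221
Lq = P₀·a^c·ρ / (c!·(1−ρ)²) = 0.157221·21.39299·0.3690/(120·0.39810)
= 0.02598

Final: 0.02598


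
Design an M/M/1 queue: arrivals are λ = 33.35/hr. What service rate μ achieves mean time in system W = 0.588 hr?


W = 1/(μ−λ) ⇒ μ − λ = 1/W = 1/0.588 = 1.7007
μ = λ + 1/W = 33.35 + 1.7007 = 35.0507 per hr

Final: 35.0507 /hr


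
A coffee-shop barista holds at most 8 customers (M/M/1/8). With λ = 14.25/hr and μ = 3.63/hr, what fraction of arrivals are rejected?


ρ = λ/μ = 14.25/3.63 = 3.9256
P_K = (1−ρ)ρ^K/(1−ρ^(K+1)) = (-2.9256·56398.287159)/(1 − 221398.234715)
= -164999.947556/-221397.234715 = 0.745267

Final: 0.745267


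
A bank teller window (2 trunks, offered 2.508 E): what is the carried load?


B(2,2.508) = 0.472722 (Erlang-B)
Carried load = a(1 − B) = 2.508·(1 − 0.472722) = 2.508·0.527278 = 1.3224 E

Final: 1.3224 Erlangs


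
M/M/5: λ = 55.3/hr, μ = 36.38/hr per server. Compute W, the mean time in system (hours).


a = 1.5201; ρ = 0.3040; P₀ = 0.218323
Lq = P₀·a^c·ρ/(c!(1−ρ)²) = 0.009267
Wq = Lq/λ = 0.009267/55.3 = 0.0001676 hr
W = Wq + 1/μ = 0.0001676 + 0.02749 = 0.02766 hr

Final: 0.02766 hr


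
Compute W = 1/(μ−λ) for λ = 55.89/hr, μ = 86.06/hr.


W = 1/(μ−λ) = 1/(86.06 − 55.89) = 1/30.17 = 0.03315 hr

Final: 0.03315 hr


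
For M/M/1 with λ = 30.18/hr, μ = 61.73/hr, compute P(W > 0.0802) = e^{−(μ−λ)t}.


W ~ Exponential(μ−λ) for M/M/1.
μ − λ = 61.73 − 30.18 = 31.5500
P(W > t) = e^{−(μ−λ)t} = e^{−2.5303} = 0.079634

Final: 0.079634


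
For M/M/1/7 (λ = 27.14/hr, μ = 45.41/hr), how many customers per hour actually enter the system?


ρ = 0.5977; P_K = (1−ρ)ρ^7/(1−ρ^8) = 0.011141
λ_eff = λ(1 − P_K) = 27.14·(1 − 0.011141) = 27.14·0.988859 = 26.8376 /hr

Final: 26.8376 /hr


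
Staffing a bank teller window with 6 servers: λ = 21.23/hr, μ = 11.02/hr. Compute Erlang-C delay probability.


a = λ/μ = 1.9265; ρ = a/6 = 0.3211
P₀ = 0.145486 (from M/M/c formula)
C(c,a) = [a^c/(c!(1−ρ))]·P₀ = [51.12230/(720·0.6789)]·0.145486
= 0.10458·0.145486 = 0.015215

Final: 0.015215


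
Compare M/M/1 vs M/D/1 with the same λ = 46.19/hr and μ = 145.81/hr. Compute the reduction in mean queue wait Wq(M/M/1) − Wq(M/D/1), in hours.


ρ = 46.19/145.81 = 0.3168
Wq(M/M/1) = ρ/(μ−λ) = 0.3168/99.62 = 0.003180 hr
Wq(M/D/1) = ρ/(2(μ−λ)) = 0.001590 hr
Savings = 0.003180 − 0.001590 = 0.001590 hr

Final: 0.001590 hr


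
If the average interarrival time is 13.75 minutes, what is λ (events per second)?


λ = 1/(interarrival time) in consistent units.
1 second = 0.0166667 min, so λ = 0.0166667/13.75 = 0.001212 per second

Final: 0.001212 /sec


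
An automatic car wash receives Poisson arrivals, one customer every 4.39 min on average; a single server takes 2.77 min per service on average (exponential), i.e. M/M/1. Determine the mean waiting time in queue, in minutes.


λ = 60/4.39 = 13.6674 /hr
μ = 60/2.77 = 21.6606 /hr
ρ = λ/μ = 13.6674/21.6606 = 0.6310
Wq = ρ/(μ−λ) = 0.6310/(21.6606−13.6674) = 0.07894 hr
In minutes: 0.07894·60 = 4.736 min

Final: 4.736 min


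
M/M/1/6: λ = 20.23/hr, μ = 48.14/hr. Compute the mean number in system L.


ρ = 20.23/48.14 = 0.4202
L = ρ[1 − (K+1)ρ^K + Kρ^(K+1)] / [(1−ρ)(1−ρ^(K+1))]
Numerator: 0.4202·(1 − 7·0.005507 + 6·0.002314) = 0.409868
Denominator: (0.5798)·(0.997686) = 0.578426
L = 0.409868/0.578426 = 0.7086

Final: 0.7086


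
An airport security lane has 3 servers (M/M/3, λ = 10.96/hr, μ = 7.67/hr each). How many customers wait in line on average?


a = λ/μ = 1.4289; ρ = a/3 = 0.4763
P₀ = 0.228390
Lq = P₀·a^c·ρ / (c!·(1−ρ)²) = 0.228390·2.91773·0.4763/(6·0.27425)
= 0.19290

Final: 0.19290


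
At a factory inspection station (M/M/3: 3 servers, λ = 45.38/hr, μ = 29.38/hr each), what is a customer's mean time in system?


a = 1.5446; ρ = 0.5149; P₀ = 0.199863
Lq = P₀·a^c·ρ/(c!(1−ρ)²) = 0.26852
Wq = Lq/λ = 0.26852/45.38 = 0.005917 hr
W = Wq + 1/μ = 0.005917 + 0.03404 = 0.03995 hr

Final: 0.03995 hr


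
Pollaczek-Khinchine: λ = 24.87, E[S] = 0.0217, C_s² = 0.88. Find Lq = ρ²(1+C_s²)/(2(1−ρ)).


ρ = λ·E[S] = 24.87·0.0217 = 0.5397
Lq = ρ²(1+C_s²)/(2(1−ρ)) = 0.2913·(1+0.88)/(2·0.4603)
= 0.2913·1.8800/0.9206 = 0.59476

Final: 0.59476


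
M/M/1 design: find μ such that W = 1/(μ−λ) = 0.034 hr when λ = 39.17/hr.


W = 1/(μ−λ) ⇒ μ − λ = 1/W = 1/0.034 = 29.4118
μ = λ + 1/W = 39.17 + 29.4118 = 68.5818 per hr

Final: 68.5818 /hr


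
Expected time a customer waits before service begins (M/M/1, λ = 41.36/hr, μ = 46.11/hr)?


ρ = 41.36/46.11 = 0.8970
Wq = ρ/(μ−λ) = 0.8970/(46.11 − 41.36) = 0.8970/4.75 = 0.1888 hr

Final: 0.1888 hr


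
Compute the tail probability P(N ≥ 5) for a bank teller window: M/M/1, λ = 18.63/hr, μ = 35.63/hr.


ρ = 18.63/35.63 = 0.5229
P(N ≥ n) = ρ^n = 0.5229^5 = 0.039083

Final: 0.039083


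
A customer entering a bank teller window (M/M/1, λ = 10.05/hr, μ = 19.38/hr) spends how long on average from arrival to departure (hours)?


W = 1/(μ−λ) = 1/(19.38 − 10.05) = 1/9.33 = 0.1072 hr

Final: 0.1072 hr


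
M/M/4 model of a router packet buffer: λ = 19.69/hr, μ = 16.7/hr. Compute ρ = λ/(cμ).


ρ = λ/(cμ) = 19.69/(4·16.7) = 19.69/66.80 = 0.2948

Final: 0.2948


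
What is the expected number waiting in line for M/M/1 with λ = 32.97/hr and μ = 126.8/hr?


ρ = 32.97/126.8 = 0.2600
Lq = ρ²/(1−ρ) = 0.06761/0.7400 = 0.09136

Final: 0.09136


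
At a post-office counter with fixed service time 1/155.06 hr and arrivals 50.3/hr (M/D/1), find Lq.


ρ = 50.3/155.06 = 0.3244
M/D/1: Lq = ρ²/(2(1−ρ)) = 0.1052/(2·0.6756) = 0.07788

Final: 0.07788


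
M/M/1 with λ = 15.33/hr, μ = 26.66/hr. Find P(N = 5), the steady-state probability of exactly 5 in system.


ρ = 15.33/26.66 = 0.5750
P_n = (1−ρ)·ρ^n = (1 − 0.5750)·0.5750^5 = 0.4250·0.062865 = 0.026717

Final: 0.026717


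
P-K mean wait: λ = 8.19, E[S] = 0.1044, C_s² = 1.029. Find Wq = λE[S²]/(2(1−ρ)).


ρ = λ·E[S] = 8.19·0.1044 = 0.8550
E[S²] = E[S]²(1+C_s²) = 0.1044²·(1+1.029) = 0.022115
Wq = λ·E[S²]/(2(1−ρ)) = 8.19·0.022115/(2·0.1450) = 0.62471 hr

Final: 0.62471 hr


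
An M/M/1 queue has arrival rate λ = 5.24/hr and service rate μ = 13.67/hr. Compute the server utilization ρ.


ρ = λ/μ = 5.24/13.67 = 0.3833

Final: 0.3833


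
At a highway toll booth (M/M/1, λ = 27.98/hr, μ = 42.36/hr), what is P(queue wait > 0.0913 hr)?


ρ = 27.98/42.36 = 0.6605
P(Wq > t) = ρ·e^{−(μ−λ)t} = 0.6605·e^{−1.3129}
= 0.6605·0.269040 = 0.177709

Final: 0.177709


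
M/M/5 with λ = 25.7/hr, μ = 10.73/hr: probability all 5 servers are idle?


a = λ/μ = 25.7/10.73 = 2.3952; ρ = a/c = 0.4790
Σ_{k=0}^{4} a^k/k! (terms k=0..4) = 1.00000 + 2.39515 + 2.86838 + 2.29007 + 1.37127 = 9.92487
Tail: a^5/(5!(1−ρ)) = 78.82555/(120·0.5210) = 1.26088
P₀ = 1/(9.92487 + 1.26088) = 1/11.18575 = 0.089399

Final: 0.089399


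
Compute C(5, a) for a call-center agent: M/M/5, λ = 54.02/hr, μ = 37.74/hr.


a = λ/μ = 1.4314; ρ = a/5 = 0.2863
P₀ = 0.238685 (from M/M/c formula)
C(c,a) = [a^c/(c!(1−ρ))]·P₀ = [6.00846/(120·0.7137)]·0.238685
= 0.07015·0.238685 = 0.016745

Final: 0.016745


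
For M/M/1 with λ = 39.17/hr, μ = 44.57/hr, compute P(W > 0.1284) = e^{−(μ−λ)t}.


W ~ Exponential(μ−λ) for M/M/1.
μ − λ = 44.57 − 39.17 = 5.4000
P(W > t) = e^{−(μ−λ)t} = e^{−0.6934} = 0.499894

Final: 0.499894


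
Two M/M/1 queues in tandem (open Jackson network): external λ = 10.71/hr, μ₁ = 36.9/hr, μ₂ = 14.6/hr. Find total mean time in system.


Each node sees arrival rate λ = 10.71/hr (tandem ⇒ throughput preserved).
W₁ = 1/(μ₁−λ) = 1/(36.9−10.71) = 0.03818 hr
W₂ = 1/(μ₂−λ) = 1/(14.6−10.71) = 0.25707 hr
W_total = W₁ + W₂ = 0.03818 + 0.25707 = 0.29525 hr

Final: 0.29525 hr


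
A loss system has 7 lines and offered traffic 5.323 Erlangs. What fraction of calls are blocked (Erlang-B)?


B(c,a) = (a^c/c!) / Σ_{k=0}^{c} a^k/k!
a^7/7! = 24.025074
Σ terms (k=0..7): 1.00000 + 5.32300 + 14.16716 + 25.13727 + 33.45142 + 35.61239 + 31.59412 + 24.02507 = 170.310445
B = 24.025074/170.310445 = 0.141066

Final: 0.141066


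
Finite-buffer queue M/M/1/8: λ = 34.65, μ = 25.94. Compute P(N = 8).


ρ = λ/μ = 34.65/25.94 = 1.3358
P_K = (1−ρ)ρ^K/(1−ρ^(K+1)) = (-0.3358·10.135989)/(1 − 13.539400)
= -3.403410/-12.539400 = 0.271417

Final: 0.271417


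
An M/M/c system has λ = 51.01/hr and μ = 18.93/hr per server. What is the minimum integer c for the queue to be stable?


Stability requires cμ > λ ⇔ c > λ/μ.
λ/μ = 51.01/18.93 = 2.6947
Minimum integer c = ⌊2.6947⌋ + 1 = 3
Check: 3·18.93 = 56.79 > 51.01, while 2·18.93 = 37.86 ≤ 51.01

Final: 3 servers


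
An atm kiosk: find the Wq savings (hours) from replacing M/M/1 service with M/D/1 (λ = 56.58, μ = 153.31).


ρ = 56.58/153.31 = 0.3691
Wq(M/M/1) = ρ/(μ−λ) = 0.3691/96.73 = 0.003815 hr
Wq(M/D/1) = ρ/(2(μ−λ)) = 0.001908 hr
Savings = 0.003815 − 0.001908 = 0.001908 hr

Final: 0.001908 hr


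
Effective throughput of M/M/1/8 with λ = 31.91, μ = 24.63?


ρ = 1.2956; P_K = (1−ρ)ρ^8/(1−ρ^9) = 0.252715
λ_eff = λ(1 − P_K) = 31.91·(1 − 0.252715) = 31.91·0.747285 = 23.8459 /hr

Final: 23.8459 /hr


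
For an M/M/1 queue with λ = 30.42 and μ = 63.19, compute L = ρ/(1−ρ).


ρ = λ/μ = 30.42/63.19 = 0.4814
L = ρ/(1−ρ) = 0.4814/(1 − 0.4814) = 0.4814/0.5186 = 0.9283

Final: 0.9283


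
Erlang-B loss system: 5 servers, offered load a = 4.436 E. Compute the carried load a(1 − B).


B(5,4.436) = 0.237496 (Erlang-B)
Carried load = a(1 − B) = 4.436·(1 − 0.237496) = 4.436·0.762504 = 3.3825 E

Final: 3.3825 Erlangs


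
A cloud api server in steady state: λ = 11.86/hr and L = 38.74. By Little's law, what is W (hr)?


W = L/λ = 38.74/11.86 = 3.2664 hr

Final: 3.2664 hr


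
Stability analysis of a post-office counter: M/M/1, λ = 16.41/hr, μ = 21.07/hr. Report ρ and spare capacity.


Total capacity cμ = 1·21.07 = 21.07/hr
ρ = λ/(cμ) = 16.41/21.07 = 0.7788
Stable ⇔ ρ < 1: YES
Spare capacity = cμ − λ = 21.07 − 16.41 = 4.66/hr

Final: ρ = 0.7788; stable; margin = 4.66/hr


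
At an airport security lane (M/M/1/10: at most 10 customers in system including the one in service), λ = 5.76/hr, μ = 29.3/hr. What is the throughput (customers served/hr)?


ρ = 0.1966; P_K = (1−ρ)ρ^10/(1−ρ^11) = 0.00000006926
λ_eff = λ(1 − P_K) = 5.76·(1 − 0.00000006926) = 5.76·1.000000 = 5.7600 /hr

Final: 5.7600 /hr


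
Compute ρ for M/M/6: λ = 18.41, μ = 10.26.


ρ = λ/(cμ) = 18.41/(6·10.26) = 18.41/61.56 = 0.2991

Final: 0.2991


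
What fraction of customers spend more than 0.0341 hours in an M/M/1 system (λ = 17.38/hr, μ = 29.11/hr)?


W ~ Exponential(μ−λ) for M/M/1.
μ − λ = 29.11 − 17.38 = 11.7300
P(W > t) = e^{−(μ−λ)t} = e^{−0.4000} = 0.670325

Final: 0.670325


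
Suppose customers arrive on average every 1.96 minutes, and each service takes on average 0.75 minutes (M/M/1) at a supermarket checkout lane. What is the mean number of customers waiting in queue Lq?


λ = 60/1.96 = 30.6122 /hr
μ = 60/0.75 = 80.0000 /hr
ρ = λ/μ = 30.6122/80.0000 = 0.3827
Lq = ρ²/(1−ρ) = 0.1464/0.6173 = 0.2372

Final: 0.2372


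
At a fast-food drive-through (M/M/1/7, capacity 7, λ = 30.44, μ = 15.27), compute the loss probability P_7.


ρ = λ/μ = 30.44/15.27 = 1.9935
P_K = (1−ρ)ρ^K/(1−ρ^(K+1)) = (-0.9935·125.094806)/(1 − 249.370392)
= -124.275586/-248.370392 = 0.500364

Final: 0.500364


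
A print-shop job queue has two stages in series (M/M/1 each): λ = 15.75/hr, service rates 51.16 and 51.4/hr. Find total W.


Each node sees arrival rate λ = 15.75/hr (tandem ⇒ throughput preserved).
W₁ = 1/(μ₁−λ) = 1/(51.16−15.75) = 0.02824 hr
W₂ = 1/(μ₂−λ) = 1/(51.4−15.75) = 0.02805 hr
W_total = W₁ + W₂ = 0.02824 + 0.02805 = 0.05629 hr

Final: 0.05629 hr


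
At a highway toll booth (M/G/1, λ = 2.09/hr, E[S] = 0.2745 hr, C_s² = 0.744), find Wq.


ρ = λ·E[S] = 2.09·0.2745 = 0.5737
E[S²] = E[S]²(1+C_s²) = 0.2745²·(1+0.744) = 0.131411
Wq = λ·E[S²]/(2(1−ρ)) = 2.09·0.131411/(2·0.4263) = 0.32213 hr

Final: 0.32213 hr


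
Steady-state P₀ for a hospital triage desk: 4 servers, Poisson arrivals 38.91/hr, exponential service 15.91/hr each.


a = λ/μ = 38.91/15.91 = 2.4456; ρ = a/c = 0.6114
Σ_{k=0}^{3} a^k/k! (terms k=0..3) = 1.00000 + 2.44563 + 2.99056 + 2.43793 = 8.87412
Tail: a^4/(4!(1−ρ)) = 35.77373/(24·0.3886) = 3.83583
P₀ = 1/(8.87412 + 3.83583) = 1/12.70995 = 0.078679

Final: 0.078679


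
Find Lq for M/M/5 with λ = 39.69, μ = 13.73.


a = λ/μ = 2.8908; ρ = a/5 = 0.5782
P₀ = 0.052653
Lq = P₀·a^c·ρ / (c!·(1−ρ)²) = 0.052653·201.86118·0.5782/(120·0.17796)
= 0.28775

Final: 0.28775


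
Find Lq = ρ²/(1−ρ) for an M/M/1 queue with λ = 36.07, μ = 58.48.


ρ = 36.07/58.48 = 0.6168
Lq = ρ²/(1−ρ) = 0.3804/0.3832 = 0.9928

Final: 0.9928


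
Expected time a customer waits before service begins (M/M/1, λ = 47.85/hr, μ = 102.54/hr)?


ρ = 47.85/102.54 = 0.4666
Wq = ρ/(μ−λ) = 0.4666/(102.54 − 47.85) = 0.4666/54.69 = 0.008533 hr

Final: 0.008533 hr


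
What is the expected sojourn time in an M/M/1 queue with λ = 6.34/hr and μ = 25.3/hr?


W = 1/(μ−λ) = 1/(25.3 − 6.34) = 1/18.96 = 0.05274 hr

Final: 0.05274 hr


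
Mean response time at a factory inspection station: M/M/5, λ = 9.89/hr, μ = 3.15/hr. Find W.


a = 3.1397; ρ = 0.6279; P₀ = 0.039826
Lq = P₀·a^c·ρ/(c!(1−ρ)²) = 0.45930
Wq = Lq/λ = 0.45930/9.89 = 0.04644 hr
W = Wq + 1/μ = 0.04644 + 0.31746 = 0.36390 hr

Final: 0.36390 hr


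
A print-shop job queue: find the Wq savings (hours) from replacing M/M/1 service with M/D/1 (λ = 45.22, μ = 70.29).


ρ = 45.22/70.29 = 0.6433
Wq(M/M/1) = ρ/(μ−λ) = 0.6433/25.07 = 0.02566 hr
Wq(M/D/1) = ρ/(2(μ−λ)) = 0.01283 hr
Savings = 0.02566 − 0.01283 = 0.01283 hr

Final: 0.01283 hr


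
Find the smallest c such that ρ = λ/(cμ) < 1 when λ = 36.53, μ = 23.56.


Stability requires cμ > λ ⇔ c > λ/μ.
λ/μ = 36.53/23.56 = 1.5505
Minimum integer c = ⌊1.5505⌋ + 1 = 2
Check: 2·23.56 = 47.12 > 36.53, while 1·23.56 = 23.56 ≤ 36.53

Final: 2 servers


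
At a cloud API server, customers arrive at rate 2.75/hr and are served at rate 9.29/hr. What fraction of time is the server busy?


ρ = λ/μ = 2.75/9.29 = 0.2960

Final: 0.2960


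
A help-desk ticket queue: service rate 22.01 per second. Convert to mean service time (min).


Mean service time = 1/μ = 1/22.01 second = 0.04543 second
In minutes: 0.04543 × 0.0166667 = 0.0007572 min

Final: 0.0007572 min


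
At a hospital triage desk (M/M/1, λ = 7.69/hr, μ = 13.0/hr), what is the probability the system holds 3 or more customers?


ρ = 7.69/13.0 = 0.5915
P(N ≥ n) = ρ^n = 0.5915^3 = 0.206990

Final: 0.206990


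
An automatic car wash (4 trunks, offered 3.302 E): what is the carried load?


B(4,3.302) = 0.239207 (Erlang-B)
Carried load = a(1 − B) = 3.302·(1 − 0.239207) = 3.302·0.760793 = 2.5121 E

Final: 2.5121 Erlangs


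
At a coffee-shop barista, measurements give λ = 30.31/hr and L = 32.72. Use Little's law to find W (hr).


W = L/λ = 32.72/30.31 = 1.0795 hr

Final: 1.0795 hr


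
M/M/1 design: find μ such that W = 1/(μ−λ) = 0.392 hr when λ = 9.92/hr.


W = 1/(μ−λ) ⇒ μ − λ = 1/W = 1/0.392 = 2.5510
μ = λ + 1/W = 9.92 + 2.5510 = 12.4710 per hr

Final: 12.4710 /hr


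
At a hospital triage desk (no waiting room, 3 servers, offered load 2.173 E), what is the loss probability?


B(c,a) = (a^c/c!) / Σ_{k=0}^{c} a^k/k!
a^3/3! = 1.710125
Σ terms (k=0..3): 1.00000 + 2.17300 + 2.36096 + 1.71013 = 7.244090
B = 1.710125/7.244090 = 0.236072

Final: 0.236072


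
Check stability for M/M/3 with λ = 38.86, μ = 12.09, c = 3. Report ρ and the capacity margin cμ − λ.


Total capacity cμ = 3·12.09 = 36.27/hr
ρ = λ/(cμ) = 38.86/36.27 = 1.0714
Stable ⇔ ρ < 1: NO
Spare capacity = cμ − λ = 36.27 − 38.86 = -2.59/hr

Final: ρ = 1.0714; unstable; margin = -2.59/hr


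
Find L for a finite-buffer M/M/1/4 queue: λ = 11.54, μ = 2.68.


ρ = 11.54/2.68 = 4.3060
L = ρ[1 − (K+1)ρ^K + Kρ^(K+1)] / [(1−ρ)(1−ρ^(K+1))]
Numerator: 4.3060·(1 − 5·343.782732 + 4·1480.318184) = 18099.538696
Denominator: (-3.3060)·(-1479.318184) = 4890.581757
L = 18099.538696/4890.581757 = 3.7009

Final: 3.7009


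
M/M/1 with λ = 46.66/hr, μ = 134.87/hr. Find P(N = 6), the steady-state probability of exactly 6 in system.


ρ = 46.66/134.87 = 0.3460
P_n = (1−ρ)·ρ^n = (1 − 0.3460)·0.3460^6 = 0.6540·0.001715 = 0.001121

Final: 0.001121


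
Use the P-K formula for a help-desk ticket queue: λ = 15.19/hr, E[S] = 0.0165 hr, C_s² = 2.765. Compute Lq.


ρ = λ·E[S] = 15.19·0.0165 = 0.2506
Lq = ρ²(1+C_s²)/(2(1−ρ)) = 0.06282·(1+2.765)/(2·0.7494)
= 0.06282·3.7650/1.4987 = 0.15781

Final: 0.15781


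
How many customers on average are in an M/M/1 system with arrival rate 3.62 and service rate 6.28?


ρ = λ/μ = 3.62/6.28 = 0.5764
L = ρ/(1−ρ) = 0.5764/(1 − 0.5764) = 0.5764/0.4236 = 1.3609

Final: 1.3609


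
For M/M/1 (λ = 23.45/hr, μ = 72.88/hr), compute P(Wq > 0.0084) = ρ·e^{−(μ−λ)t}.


ρ = 23.45/72.88 = 0.3218
P(Wq > t) = ρ·e^{−(μ−λ)t} = 0.3218·e^{−0.4152}
= 0.3218·0.660200 = 0.212427

Final: 0.212427


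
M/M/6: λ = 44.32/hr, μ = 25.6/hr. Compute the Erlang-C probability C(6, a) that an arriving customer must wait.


a = λ/μ = 1.7312; ρ = a/6 = 0.2885
P₀ = 0.176955 (from M/M/c formula)
C(c,a) = [a^c/(c!(1−ρ))]·P₀ = [26.92519/(720·0.7115)]·0.176955
= 0.05256·0.176955 = 0.009301

Final: 0.009301


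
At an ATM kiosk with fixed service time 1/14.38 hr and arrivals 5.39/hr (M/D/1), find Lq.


ρ = 5.39/14.38 = 0.3748
M/D/1: Lq = ρ²/(2(1−ρ)) = 0.1405/(2·0.6252) = 0.11236

Final: 0.11236


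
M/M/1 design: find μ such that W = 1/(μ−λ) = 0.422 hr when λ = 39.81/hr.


W = 1/(μ−λ) ⇒ μ − λ = 1/W = 1/0.422 = 2.3697
μ = λ + 1/W = 39.81 + 2.3697 = 42.1797 per hr

Final: 42.1797 /hr


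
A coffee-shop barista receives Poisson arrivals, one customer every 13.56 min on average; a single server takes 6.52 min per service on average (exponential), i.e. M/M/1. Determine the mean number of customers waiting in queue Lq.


λ = 60/13.56 = 4.4248 /hr
μ = 60/6.52 = 9.2025 /hr
ρ = λ/μ = 4.4248/9.2025 = 0.4808
Lq = ρ²/(1−ρ) = 0.2312/0.5192 = 0.4453

Final: 0.4453


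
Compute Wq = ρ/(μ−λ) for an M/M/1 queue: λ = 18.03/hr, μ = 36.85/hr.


ρ = 18.03/36.85 = 0.4893
Wq = ρ/(μ−λ) = 0.4893/(36.85 − 18.03) = 0.4893/18.82 = 0.02600 hr

Final: 0.02600 hr


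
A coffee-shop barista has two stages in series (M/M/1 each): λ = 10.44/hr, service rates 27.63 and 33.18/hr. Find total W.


Each node sees arrival rate λ = 10.44/hr (tandem ⇒ throughput preserved).
W₁ = 1/(μ₁−λ) = 1/(27.63−10.44) = 0.05817 hr
W₂ = 1/(μ₂−λ) = 1/(33.18−10.44) = 0.04398 hr
W_total = W₁ + W₂ = 0.05817 + 0.04398 = 0.10215 hr

Final: 0.10215 hr
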